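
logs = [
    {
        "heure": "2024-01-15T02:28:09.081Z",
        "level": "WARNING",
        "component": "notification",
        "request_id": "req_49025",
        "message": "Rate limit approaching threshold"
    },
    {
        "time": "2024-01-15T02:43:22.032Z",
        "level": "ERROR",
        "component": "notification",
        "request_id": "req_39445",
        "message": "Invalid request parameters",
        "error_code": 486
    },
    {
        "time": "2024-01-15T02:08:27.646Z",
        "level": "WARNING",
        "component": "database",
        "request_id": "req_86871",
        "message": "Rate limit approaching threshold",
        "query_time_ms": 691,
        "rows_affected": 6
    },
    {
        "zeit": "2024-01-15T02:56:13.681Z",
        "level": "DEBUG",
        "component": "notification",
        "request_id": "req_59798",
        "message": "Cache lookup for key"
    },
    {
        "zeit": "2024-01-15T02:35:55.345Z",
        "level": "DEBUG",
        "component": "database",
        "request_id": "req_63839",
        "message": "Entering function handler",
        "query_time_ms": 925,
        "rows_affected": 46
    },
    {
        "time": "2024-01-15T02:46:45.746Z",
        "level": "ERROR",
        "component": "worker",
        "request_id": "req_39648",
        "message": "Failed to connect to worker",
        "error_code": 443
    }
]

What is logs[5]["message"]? "Failed to connect to worker"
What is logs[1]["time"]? "2024-01-15T02:43:22.032Z"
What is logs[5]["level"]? "ERROR"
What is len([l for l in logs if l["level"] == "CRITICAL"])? 0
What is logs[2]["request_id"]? "req_86871"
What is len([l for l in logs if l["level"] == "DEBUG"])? 2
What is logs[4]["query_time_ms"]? 925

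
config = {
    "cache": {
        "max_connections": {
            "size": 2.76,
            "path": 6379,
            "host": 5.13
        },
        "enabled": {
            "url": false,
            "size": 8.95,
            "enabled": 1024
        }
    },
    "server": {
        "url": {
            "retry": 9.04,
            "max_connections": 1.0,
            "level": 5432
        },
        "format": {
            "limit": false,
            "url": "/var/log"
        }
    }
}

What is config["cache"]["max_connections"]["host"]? 5.13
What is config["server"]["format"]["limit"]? False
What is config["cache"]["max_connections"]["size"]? 2.76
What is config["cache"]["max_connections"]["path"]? 6379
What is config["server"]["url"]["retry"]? 9.04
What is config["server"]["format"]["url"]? "/var/log"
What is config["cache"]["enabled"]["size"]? 8.95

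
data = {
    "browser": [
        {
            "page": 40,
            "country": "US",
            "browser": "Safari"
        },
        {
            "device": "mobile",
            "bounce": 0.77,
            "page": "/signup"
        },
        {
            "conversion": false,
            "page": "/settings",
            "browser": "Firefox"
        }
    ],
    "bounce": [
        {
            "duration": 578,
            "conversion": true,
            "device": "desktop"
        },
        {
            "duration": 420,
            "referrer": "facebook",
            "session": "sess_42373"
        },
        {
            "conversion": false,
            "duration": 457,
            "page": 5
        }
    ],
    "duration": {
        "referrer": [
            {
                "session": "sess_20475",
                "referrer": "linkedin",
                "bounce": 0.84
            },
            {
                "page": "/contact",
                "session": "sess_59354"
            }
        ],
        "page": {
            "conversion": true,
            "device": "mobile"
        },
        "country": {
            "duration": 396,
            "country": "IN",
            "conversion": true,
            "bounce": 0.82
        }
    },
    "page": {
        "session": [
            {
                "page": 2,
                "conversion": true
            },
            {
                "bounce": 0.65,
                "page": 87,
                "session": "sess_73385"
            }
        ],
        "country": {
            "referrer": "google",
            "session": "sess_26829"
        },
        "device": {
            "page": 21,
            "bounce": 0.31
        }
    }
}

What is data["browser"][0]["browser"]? "Safari"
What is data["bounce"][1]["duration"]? 420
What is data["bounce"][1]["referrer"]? "facebook"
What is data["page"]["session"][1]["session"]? "sess_73385"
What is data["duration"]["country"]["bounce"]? 0.82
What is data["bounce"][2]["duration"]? 457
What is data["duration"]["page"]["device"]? "mobile"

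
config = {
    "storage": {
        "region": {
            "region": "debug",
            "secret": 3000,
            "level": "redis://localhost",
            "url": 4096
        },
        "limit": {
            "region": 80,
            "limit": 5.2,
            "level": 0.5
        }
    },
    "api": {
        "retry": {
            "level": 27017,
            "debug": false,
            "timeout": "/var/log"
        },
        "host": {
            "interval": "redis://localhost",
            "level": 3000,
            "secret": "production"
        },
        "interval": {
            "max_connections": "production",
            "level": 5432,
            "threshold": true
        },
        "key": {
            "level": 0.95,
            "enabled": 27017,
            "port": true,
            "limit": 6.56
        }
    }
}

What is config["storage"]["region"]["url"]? 4096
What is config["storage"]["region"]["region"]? "debug"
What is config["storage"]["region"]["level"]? "redis://localhost"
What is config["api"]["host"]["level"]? 3000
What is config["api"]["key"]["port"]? True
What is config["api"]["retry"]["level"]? 27017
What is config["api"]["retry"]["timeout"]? "/var/log"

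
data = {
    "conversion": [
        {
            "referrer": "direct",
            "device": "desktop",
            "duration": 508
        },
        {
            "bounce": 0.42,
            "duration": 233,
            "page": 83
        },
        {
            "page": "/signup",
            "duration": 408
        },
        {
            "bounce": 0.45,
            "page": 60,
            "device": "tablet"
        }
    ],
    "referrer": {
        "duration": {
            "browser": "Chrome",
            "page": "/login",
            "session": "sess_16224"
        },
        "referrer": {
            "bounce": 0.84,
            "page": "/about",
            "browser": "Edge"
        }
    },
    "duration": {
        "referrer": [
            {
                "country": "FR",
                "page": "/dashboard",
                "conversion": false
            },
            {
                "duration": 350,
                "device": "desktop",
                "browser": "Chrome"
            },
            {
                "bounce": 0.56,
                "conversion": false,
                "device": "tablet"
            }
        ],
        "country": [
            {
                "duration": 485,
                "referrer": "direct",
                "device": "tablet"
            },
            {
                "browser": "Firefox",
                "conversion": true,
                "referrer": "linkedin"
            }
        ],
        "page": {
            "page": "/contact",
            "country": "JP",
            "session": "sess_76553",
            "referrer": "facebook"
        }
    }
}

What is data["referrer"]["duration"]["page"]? "/login"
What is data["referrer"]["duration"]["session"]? "sess_16224"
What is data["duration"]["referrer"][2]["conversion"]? False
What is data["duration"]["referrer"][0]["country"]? "FR"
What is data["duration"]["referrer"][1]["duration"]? 350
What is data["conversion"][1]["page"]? 83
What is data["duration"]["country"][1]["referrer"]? "linkedin"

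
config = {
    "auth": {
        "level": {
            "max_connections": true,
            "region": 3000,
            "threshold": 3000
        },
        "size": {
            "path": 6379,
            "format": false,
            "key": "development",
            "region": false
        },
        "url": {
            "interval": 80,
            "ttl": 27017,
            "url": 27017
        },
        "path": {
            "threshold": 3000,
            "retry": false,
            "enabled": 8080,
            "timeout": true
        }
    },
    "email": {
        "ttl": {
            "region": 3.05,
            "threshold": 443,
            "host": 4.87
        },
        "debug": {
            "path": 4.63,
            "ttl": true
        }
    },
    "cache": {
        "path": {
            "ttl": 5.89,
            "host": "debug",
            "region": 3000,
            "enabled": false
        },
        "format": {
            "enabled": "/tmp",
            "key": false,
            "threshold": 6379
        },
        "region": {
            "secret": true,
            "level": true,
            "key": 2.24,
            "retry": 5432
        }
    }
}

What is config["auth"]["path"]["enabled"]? 8080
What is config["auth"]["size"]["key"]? "development"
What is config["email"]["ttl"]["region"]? 3.05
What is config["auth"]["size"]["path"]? 6379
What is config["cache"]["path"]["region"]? 3000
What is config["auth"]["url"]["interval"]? 80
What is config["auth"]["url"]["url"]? 27017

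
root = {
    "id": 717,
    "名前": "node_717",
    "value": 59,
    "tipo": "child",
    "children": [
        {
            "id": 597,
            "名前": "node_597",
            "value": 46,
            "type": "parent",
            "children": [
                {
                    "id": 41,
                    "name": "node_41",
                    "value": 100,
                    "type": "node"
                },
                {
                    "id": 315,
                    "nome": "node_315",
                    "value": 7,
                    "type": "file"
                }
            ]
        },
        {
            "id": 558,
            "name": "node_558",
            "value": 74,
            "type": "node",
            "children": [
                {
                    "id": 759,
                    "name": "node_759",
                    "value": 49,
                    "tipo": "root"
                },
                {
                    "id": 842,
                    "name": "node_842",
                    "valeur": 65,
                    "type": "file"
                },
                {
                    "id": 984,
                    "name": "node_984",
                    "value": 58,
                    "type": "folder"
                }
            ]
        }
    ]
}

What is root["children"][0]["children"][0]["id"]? 41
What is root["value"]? 59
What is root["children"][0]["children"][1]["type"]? "file"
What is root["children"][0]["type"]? "parent"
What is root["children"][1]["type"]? "node"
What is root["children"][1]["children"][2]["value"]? 58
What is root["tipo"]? "child"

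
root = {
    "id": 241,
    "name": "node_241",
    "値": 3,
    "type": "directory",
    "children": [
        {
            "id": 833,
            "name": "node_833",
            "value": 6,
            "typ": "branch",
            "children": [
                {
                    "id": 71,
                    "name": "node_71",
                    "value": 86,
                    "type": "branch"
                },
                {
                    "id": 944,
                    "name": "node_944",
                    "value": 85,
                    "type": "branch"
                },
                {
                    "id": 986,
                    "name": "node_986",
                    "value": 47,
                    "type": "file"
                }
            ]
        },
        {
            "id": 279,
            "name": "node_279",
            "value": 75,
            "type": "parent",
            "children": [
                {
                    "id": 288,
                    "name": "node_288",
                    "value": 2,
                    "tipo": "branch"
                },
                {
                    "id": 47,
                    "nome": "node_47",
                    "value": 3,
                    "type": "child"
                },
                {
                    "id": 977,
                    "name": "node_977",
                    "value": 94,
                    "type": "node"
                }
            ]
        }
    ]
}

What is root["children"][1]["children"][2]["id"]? 977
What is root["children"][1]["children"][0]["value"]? 2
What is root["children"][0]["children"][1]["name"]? "node_944"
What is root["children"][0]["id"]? 833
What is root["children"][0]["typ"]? "branch"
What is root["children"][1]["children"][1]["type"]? "child"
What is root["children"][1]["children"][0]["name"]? "node_288"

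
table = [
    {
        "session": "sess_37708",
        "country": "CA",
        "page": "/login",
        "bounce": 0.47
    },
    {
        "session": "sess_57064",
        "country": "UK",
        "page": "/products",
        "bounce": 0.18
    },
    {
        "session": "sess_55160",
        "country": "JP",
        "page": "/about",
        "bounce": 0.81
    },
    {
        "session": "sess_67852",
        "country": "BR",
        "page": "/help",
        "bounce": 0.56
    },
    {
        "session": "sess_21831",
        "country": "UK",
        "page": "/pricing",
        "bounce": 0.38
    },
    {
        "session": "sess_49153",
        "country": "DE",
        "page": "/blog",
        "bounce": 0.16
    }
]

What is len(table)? 6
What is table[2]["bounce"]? 0.81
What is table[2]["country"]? "JP"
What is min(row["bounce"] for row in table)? 0.16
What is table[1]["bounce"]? 0.18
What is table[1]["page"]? "/products"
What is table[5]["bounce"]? 0.16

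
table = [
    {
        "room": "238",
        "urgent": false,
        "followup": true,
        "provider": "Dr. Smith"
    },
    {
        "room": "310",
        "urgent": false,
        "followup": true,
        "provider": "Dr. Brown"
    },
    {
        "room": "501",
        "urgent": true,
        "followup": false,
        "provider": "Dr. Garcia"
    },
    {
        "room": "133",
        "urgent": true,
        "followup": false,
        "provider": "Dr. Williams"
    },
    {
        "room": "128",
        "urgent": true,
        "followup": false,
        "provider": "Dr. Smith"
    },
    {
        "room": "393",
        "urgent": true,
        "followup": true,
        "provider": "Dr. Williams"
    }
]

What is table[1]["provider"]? "Dr. Brown"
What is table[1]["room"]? "310"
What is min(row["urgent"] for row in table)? False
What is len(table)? 6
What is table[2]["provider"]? "Dr. Garcia"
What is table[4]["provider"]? "Dr. Smith"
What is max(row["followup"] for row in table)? True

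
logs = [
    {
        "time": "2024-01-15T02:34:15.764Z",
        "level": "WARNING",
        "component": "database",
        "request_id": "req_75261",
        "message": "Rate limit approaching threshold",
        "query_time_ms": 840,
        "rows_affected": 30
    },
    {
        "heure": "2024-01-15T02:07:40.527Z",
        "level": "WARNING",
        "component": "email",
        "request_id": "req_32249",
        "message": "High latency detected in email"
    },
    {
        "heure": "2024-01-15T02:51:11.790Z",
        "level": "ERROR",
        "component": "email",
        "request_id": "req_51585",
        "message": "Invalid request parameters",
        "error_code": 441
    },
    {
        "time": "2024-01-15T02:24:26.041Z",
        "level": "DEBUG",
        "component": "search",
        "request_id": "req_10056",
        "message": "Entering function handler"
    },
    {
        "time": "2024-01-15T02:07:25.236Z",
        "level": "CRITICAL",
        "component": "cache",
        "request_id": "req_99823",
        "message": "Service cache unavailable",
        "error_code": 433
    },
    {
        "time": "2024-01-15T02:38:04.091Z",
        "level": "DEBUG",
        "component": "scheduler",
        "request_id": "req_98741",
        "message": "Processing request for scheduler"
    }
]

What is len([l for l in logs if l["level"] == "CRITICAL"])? 1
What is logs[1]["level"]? "WARNING"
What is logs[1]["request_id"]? "req_32249"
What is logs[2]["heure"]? "2024-01-15T02:51:11.790Z"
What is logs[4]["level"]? "CRITICAL"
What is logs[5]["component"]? "scheduler"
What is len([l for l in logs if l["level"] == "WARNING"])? 2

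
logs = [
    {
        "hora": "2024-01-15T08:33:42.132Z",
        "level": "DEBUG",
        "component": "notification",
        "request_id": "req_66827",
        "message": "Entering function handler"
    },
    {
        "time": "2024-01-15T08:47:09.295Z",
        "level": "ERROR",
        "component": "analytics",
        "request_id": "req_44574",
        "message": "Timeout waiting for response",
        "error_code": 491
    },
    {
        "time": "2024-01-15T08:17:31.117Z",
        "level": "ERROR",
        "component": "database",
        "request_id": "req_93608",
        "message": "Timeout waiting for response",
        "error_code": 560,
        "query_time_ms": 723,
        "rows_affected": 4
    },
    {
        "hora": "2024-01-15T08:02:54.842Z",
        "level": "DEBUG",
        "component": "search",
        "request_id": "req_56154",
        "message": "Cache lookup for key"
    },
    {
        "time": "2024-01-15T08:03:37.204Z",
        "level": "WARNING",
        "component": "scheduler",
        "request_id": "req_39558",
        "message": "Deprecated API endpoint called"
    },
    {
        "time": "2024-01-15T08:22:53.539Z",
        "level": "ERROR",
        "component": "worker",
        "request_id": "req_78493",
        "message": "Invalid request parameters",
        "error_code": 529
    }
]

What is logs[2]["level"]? "ERROR"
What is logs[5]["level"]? "ERROR"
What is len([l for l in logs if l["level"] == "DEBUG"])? 2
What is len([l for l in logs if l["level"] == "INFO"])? 0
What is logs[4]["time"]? "2024-01-15T08:03:37.204Z"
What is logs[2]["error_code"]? 560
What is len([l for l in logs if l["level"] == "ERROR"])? 3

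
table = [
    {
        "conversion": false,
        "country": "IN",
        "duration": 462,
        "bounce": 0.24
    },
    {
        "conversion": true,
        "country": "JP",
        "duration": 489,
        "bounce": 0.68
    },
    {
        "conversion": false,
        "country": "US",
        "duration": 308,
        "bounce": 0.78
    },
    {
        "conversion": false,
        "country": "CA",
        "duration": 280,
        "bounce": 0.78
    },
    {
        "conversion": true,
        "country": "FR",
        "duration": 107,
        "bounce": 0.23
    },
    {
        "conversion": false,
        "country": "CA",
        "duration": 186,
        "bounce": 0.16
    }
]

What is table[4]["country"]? "FR"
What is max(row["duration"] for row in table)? 489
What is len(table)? 6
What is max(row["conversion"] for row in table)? True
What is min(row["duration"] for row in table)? 107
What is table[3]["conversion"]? False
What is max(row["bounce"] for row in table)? 0.78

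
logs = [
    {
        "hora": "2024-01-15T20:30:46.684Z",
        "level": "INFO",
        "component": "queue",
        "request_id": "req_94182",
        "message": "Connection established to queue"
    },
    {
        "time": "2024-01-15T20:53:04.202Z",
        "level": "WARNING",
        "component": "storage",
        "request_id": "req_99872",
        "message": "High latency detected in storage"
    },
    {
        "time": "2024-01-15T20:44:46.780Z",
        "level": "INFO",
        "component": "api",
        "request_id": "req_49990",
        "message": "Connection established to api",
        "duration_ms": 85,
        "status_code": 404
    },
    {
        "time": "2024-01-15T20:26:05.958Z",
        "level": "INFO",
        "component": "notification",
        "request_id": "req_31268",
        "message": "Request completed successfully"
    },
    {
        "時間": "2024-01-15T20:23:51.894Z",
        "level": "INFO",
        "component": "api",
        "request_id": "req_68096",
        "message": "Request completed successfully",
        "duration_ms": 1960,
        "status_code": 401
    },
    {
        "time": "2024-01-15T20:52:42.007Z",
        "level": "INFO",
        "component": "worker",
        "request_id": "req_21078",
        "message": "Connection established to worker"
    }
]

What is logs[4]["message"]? "Request completed successfully"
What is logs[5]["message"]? "Connection established to worker"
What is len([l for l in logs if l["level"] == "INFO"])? 5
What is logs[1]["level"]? "WARNING"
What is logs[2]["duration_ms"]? 85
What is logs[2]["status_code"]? 404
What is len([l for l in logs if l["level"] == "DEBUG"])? 0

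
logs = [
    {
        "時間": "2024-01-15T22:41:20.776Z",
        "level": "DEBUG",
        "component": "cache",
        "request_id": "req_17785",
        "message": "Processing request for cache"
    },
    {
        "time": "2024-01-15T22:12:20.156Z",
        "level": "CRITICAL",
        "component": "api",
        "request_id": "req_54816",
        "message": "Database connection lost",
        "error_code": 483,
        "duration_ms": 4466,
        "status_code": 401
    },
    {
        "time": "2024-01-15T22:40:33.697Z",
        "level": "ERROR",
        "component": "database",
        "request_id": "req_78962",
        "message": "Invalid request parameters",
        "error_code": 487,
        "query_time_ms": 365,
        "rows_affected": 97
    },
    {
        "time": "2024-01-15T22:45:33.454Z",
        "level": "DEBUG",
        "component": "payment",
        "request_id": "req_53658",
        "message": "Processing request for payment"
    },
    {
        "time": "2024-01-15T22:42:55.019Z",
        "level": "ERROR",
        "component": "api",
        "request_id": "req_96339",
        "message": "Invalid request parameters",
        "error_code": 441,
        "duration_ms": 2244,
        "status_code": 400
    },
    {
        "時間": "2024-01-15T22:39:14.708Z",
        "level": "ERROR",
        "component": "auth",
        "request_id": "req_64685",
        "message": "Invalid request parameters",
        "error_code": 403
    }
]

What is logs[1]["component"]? "api"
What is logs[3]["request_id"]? "req_53658"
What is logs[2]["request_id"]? "req_78962"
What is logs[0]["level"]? "DEBUG"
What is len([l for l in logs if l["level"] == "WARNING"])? 0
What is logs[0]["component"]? "cache"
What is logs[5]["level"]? "ERROR"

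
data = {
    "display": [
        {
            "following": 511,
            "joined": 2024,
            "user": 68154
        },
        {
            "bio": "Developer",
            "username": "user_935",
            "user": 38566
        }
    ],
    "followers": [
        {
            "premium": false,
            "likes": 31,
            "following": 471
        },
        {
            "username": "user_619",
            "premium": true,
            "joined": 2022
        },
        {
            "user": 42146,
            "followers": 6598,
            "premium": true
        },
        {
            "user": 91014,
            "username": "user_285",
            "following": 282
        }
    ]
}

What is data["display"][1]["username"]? "user_935"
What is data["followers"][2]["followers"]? 6598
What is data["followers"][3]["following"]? 282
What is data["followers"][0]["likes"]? 31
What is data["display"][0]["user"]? 68154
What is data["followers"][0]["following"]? 471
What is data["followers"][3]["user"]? 91014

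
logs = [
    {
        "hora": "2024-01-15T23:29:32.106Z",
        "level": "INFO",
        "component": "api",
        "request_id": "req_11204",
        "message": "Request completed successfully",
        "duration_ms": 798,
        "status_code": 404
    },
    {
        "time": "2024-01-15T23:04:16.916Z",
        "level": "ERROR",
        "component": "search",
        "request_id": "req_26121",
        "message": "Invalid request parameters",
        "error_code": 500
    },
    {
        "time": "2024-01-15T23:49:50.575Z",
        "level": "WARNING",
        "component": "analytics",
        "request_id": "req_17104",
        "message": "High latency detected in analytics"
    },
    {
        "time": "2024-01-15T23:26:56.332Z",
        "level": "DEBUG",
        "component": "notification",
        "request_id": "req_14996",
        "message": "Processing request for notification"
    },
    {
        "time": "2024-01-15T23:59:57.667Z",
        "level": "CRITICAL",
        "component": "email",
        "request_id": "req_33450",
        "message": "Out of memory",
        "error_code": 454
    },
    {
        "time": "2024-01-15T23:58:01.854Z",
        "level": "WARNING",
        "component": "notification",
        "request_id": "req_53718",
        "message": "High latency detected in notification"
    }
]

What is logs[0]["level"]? "INFO"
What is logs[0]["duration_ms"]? 798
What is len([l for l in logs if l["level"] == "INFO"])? 1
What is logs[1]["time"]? "2024-01-15T23:04:16.916Z"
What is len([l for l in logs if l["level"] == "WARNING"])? 2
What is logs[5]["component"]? "notification"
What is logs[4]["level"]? "CRITICAL"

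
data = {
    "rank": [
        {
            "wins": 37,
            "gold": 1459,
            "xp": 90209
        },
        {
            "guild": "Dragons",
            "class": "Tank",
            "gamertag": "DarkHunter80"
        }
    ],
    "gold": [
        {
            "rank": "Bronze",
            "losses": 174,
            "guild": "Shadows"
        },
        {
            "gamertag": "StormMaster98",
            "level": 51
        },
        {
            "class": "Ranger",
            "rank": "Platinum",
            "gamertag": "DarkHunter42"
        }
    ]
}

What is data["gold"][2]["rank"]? "Platinum"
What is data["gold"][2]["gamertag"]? "DarkHunter42"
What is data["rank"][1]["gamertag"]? "DarkHunter80"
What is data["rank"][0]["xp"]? 90209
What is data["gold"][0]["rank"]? "Bronze"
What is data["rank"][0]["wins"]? 37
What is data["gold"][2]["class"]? "Ranger"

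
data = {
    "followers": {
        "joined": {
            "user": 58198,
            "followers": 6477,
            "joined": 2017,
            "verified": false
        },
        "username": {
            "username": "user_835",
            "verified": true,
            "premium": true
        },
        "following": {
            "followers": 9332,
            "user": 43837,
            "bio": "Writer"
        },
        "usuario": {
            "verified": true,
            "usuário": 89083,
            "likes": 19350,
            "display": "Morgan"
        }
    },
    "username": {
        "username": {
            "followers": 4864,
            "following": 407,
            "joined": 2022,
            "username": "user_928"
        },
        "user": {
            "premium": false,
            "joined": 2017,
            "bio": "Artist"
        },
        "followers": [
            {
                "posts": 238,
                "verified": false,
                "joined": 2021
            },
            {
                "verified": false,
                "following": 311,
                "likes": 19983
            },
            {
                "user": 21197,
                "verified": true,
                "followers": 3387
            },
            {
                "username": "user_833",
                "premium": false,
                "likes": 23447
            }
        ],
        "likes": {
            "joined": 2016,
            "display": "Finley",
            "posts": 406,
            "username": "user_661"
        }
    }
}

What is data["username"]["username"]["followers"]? 4864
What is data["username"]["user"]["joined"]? 2017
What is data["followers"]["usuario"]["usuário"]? 89083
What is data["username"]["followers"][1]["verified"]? False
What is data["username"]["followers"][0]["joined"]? 2021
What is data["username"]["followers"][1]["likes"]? 19983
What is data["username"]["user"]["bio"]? "Artist"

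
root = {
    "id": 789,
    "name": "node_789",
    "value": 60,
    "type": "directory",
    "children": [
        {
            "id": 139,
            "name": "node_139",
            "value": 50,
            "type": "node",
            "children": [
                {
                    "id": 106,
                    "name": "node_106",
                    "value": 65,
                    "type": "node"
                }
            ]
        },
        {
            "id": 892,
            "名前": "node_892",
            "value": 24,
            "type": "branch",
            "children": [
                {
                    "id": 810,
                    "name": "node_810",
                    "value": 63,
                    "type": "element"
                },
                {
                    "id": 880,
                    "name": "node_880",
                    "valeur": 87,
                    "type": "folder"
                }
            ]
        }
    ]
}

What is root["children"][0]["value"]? 50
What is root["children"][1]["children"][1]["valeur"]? 87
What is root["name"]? "node_789"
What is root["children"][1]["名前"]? "node_892"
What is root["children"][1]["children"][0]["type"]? "element"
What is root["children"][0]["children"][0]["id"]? 106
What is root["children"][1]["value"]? 24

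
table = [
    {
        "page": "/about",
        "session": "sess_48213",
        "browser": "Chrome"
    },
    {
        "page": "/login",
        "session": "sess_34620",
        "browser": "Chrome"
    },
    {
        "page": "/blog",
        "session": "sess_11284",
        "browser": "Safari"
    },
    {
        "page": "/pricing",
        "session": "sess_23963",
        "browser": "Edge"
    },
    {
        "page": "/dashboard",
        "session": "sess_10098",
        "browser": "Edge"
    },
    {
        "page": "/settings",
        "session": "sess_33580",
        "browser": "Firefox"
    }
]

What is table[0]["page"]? "/about"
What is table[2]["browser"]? "Safari"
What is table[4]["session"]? "sess_10098"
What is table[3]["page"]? "/pricing"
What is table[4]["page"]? "/dashboard"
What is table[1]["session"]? "sess_34620"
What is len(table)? 6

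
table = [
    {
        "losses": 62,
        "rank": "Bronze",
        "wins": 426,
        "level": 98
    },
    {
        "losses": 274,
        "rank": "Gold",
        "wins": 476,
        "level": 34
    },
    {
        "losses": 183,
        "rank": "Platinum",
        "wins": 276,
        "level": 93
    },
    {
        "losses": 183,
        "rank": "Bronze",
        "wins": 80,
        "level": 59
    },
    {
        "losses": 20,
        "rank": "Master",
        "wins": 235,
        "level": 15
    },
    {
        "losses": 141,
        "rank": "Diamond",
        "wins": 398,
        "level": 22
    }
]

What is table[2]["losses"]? 183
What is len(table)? 6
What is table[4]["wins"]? 235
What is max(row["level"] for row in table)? 98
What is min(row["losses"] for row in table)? 20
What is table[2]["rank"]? "Platinum"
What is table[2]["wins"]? 276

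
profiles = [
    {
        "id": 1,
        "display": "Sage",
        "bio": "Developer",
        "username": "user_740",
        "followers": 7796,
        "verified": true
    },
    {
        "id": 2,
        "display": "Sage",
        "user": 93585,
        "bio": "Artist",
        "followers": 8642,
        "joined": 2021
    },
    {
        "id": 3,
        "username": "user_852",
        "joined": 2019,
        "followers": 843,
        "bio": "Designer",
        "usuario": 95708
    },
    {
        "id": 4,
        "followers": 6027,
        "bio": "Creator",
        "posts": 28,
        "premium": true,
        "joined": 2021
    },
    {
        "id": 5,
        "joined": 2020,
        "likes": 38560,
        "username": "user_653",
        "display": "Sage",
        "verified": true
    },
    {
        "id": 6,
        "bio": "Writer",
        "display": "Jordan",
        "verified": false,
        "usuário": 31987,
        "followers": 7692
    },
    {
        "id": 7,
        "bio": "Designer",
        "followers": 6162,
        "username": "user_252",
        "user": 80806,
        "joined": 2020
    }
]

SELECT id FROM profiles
[1, 2, 3, 4, 5, 6, 7]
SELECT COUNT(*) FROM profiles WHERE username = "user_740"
1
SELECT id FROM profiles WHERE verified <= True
[1, 5, 6]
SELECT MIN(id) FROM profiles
1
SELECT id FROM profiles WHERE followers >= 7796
[1, 2]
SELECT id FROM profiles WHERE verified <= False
[6]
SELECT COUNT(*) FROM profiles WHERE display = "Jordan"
1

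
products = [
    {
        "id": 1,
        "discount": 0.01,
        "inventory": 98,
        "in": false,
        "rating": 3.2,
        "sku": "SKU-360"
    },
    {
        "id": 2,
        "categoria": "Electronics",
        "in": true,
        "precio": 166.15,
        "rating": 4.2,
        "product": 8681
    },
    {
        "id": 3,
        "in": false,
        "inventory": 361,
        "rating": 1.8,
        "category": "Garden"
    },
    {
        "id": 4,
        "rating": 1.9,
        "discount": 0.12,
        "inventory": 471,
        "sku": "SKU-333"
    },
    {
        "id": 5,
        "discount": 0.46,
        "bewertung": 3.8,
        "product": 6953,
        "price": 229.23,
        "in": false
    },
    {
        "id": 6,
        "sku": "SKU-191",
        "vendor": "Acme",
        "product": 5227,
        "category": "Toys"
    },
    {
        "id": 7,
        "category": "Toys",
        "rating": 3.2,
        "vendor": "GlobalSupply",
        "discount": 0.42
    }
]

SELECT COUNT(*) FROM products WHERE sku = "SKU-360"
1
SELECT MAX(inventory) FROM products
471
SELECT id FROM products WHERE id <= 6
[1, 2, 3, 4, 5, 6]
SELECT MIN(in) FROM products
False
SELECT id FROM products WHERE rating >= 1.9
[1, 2, 4, 7]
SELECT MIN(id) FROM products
1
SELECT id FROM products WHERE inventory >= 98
[1, 3, 4]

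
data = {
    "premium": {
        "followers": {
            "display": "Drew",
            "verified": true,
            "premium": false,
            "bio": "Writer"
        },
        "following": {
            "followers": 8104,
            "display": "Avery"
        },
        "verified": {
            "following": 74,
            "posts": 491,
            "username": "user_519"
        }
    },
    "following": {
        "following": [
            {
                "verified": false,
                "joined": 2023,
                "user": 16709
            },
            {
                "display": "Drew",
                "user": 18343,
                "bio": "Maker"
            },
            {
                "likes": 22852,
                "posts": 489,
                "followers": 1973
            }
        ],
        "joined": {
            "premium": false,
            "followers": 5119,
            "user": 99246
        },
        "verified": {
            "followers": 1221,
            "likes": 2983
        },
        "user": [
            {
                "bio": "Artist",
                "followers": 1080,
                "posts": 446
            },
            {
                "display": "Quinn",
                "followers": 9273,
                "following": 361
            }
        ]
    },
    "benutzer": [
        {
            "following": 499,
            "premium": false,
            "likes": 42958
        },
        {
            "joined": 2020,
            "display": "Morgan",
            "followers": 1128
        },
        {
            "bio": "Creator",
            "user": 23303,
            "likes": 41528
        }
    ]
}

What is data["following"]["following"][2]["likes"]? 22852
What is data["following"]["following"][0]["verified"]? False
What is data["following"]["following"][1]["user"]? 18343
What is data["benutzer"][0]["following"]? 499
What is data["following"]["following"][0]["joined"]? 2023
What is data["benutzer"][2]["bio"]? "Creator"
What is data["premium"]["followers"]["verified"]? True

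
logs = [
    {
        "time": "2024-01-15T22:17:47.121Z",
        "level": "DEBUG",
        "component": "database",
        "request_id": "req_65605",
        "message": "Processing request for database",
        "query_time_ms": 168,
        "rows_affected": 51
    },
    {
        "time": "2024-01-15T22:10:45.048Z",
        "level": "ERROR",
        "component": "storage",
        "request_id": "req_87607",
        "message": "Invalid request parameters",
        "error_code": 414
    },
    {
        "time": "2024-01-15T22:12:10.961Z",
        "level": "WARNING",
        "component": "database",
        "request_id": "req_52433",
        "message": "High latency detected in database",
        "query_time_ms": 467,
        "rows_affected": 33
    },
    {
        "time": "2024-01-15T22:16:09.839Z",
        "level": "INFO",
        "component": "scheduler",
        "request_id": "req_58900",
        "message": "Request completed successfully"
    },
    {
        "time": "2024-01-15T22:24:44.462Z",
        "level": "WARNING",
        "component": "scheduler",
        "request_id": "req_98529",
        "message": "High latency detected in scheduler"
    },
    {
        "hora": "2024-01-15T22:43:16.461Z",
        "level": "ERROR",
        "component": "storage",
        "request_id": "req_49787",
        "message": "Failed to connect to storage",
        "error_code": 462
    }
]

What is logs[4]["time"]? "2024-01-15T22:24:44.462Z"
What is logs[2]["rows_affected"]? 33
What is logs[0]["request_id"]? "req_65605"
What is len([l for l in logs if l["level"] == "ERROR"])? 2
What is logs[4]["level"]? "WARNING"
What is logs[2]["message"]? "High latency detected in database"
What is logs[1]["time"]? "2024-01-15T22:10:45.048Z"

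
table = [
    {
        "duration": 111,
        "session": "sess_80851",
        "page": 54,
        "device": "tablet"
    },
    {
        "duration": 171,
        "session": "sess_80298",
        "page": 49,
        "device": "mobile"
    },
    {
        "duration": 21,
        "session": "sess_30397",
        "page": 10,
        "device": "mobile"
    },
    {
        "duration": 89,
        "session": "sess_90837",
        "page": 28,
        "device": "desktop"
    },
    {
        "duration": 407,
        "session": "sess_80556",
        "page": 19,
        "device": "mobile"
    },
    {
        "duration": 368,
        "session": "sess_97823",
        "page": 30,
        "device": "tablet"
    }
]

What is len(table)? 6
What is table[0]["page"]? 54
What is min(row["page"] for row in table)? 10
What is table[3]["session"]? "sess_90837"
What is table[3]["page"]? 28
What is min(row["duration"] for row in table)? 21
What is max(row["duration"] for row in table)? 407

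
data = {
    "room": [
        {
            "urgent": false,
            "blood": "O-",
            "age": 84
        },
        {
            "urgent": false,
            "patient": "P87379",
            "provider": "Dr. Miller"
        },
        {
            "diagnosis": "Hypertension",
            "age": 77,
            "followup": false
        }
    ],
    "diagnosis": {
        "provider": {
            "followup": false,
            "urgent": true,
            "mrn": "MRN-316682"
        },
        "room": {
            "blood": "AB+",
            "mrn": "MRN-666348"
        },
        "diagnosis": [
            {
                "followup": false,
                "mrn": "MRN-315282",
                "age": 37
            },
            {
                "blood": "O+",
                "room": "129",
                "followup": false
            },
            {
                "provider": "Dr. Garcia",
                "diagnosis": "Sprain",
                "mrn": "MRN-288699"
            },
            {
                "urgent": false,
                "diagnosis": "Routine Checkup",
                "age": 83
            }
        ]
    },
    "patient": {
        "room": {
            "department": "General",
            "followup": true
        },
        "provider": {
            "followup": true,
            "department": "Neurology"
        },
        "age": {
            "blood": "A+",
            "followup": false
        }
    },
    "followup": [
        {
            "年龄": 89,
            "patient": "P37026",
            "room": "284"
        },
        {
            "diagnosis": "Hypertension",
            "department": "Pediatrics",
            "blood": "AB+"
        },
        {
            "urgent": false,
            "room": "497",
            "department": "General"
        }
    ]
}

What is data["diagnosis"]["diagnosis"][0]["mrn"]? "MRN-315282"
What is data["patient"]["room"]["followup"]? True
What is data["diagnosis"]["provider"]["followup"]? False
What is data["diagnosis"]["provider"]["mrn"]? "MRN-316682"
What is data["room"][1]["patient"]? "P87379"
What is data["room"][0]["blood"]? "O-"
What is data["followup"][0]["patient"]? "P37026"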